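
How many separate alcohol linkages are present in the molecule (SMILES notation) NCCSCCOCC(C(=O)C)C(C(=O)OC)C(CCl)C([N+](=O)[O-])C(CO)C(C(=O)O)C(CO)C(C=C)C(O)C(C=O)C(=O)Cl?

3

Taking each segment in turn:
  H2NCH2: –NH2 on an sp³ carbon with no adjacent C=O → amine.
  CH2SCH2: C–S–C linkage → sulfide (thioether).
  CH2OCH2: C–O–C with sp³ carbons on both sides and no adjacent C=O → ether.
  CH(COCH3): pendant –COCH3: carbonyl C bonded to two carbons → ketone.
  CH(COOCH3): pendant –COOCH3: carbonyl C bonded to C and –OCH3 → ester.
  CH(CH2Cl): pendant –CH2X: halogen on sp³ carbon → alkyl halide.
  CH(NO2): –NO2 on an sp³ carbon → nitro (the N=O is not a carbonyl).
  CH(CH2OH): pendant –CH2OH on an sp³ backbone C → alcohol.
  CH(COOH): pendant –COOH: carbonyl C bonded to C and –OH → carboxylic acid.
  CH(CH2OH): pendant –CH2OH on an sp³ backbone C → alcohol.
  CH(CH=CH2): pendant –CH=CH2: C=C double bond → alkene.
  CH(OH): –OH on an sp³ carbon → alcohol (secondary).
  CH(CHO): pendant –CHO: carbonyl C bonded to C and H → aldehyde.
  COCl: –C(=O)Cl: carbonyl C bonded to C and to a halogen → acyl halide (not alkyl halide).
Alcohol appears at: CH(CH2OH), CH(CH2OH), CH(OH) → 3.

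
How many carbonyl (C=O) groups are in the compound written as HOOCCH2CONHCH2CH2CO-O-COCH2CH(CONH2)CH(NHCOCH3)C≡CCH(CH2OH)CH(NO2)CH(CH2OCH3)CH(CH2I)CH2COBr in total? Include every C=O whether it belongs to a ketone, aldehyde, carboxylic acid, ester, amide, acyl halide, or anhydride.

HOOC: carboxylic acid, 1 C=O (running total 1).
CH2CONHCH2: amide, 1 C=O (running total 2).
CH2CO-O-COCH2: anhydride, 2 C=O (running total 4).
CH(CONH2): amide, 1 C=O (running total 5).
CH(NHCOCH3): amide, 1 C=O (running total 6).
COBr: acyl halide, 1 C=O (running total 7).

7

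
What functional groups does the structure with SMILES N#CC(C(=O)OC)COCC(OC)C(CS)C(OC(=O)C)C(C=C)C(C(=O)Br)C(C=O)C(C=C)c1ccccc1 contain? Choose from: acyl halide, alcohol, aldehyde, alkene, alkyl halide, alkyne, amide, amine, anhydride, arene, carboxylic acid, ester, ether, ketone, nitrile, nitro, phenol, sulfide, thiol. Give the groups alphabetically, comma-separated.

acyl halide, aldehyde, alkene, arene, ester, ether, nitrile, thiol

Taking each segment in turn:
  N≡C: N≡C–: carbon triple-bonded to nitrogen → nitrile.
  CH(COOCH3): pendant –COOCH3: carbonyl C bonded to C and –OCH3 → ester.
  CH2OCH2: C–O–C with sp³ carbons on both sides and no adjacent C=O → ether.
  CH(OCH3): pendant –OCH3: C–O–C with sp³ C, no adjacent C=O → ether.
  CH(CH2SH): pendant –CH2SH → thiol.
  CH(OCOCH3): pendant –OC(=O)CH3: an acyloxy group → ester.
  CH(CH=CH2): pendant –CH=CH2: C=C double bond → alkene.
  CH(COBr): pendant –C(=O)X: carbonyl C bonded to C and halogen → acyl halide.
  CH(CHO): pendant –CHO: carbonyl C bonded to C and H → aldehyde.
  CH(CH=CH2): pendant –CH=CH2: C=C double bond → alkene.
  C6H5: –C6H5 phenyl ring → arene.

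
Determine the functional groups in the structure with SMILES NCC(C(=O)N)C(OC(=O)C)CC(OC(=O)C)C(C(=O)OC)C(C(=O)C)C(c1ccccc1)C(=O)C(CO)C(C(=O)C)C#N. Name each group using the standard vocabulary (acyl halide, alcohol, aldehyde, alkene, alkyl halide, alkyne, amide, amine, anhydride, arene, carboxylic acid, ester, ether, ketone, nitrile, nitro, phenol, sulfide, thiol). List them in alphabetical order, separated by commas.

Working along the chain:
  H2NCH2: –NH2 on an sp³ carbon with no adjacent C=O → amine.
  CH(CONH2): pendant –CONH2: carbonyl C bonded to C and N → amide.
  CH(OCOCH3): pendant –OC(=O)CH3: an acyloxy group → ester.
  CH(OCOCH3): pendant –OC(=O)CH3: an acyloxy group → ester.
  CH(COOCH3): pendant –COOCH3: carbonyl C bonded to C and –OCH3 → ester.
  CH(COCH3): pendant –COCH3: carbonyl C bonded to two carbons → ketone.
  CH(C6H5): pendant –C6H5: benzene ring → arene.
  CO: –C(=O)– with carbon on both sides → ketone.
  CH(CH2OH): pendant –CH2OH on an sp³ backbone C → alcohol.
  CH(COCH3): pendant –COCH3: carbonyl C bonded to two carbons → ketone.
  CN: –C≡N: carbon triple-bonded to nitrogen → nitrile.

alcohol, amide, amine, arene, ester, ketone, nitrile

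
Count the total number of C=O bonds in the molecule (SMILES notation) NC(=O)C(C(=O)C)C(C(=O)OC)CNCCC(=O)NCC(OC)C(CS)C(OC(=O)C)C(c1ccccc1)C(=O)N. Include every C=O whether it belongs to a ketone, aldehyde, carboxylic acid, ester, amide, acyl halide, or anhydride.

6

H2NCO: amide, 1 C=O (running total 1).
CH(COCH3): ketone, 1 C=O (running total 2).
CH(COOCH3): ester, 1 C=O (running total 3).
CH2CONHCH2: amide, 1 C=O (running total 4).
CH(OCOCH3): ester, 1 C=O (running total 5).
CONH2: amide, 1 C=O (running total 6).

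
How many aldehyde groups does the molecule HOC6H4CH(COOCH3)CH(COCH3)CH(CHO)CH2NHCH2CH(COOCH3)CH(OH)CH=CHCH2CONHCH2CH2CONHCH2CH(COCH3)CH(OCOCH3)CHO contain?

2

–OH attached directly to an aromatic ring → phenol (not alcohol); the ring itself is an arene.
pendant –COOCH3: carbonyl C bonded to C and –OCH3 → ester.
pendant –COCH3: carbonyl C bonded to two carbons → ketone.
pendant –CHO: carbonyl C bonded to C and H → aldehyde.
C–N–C with sp³ carbons and no adjacent C=O → amine (secondary).
pendant –COOCH3: carbonyl C bonded to C and –OCH3 → ester.
–OH on an sp³ carbon → alcohol (secondary).
C=C double bond → alkene.
–C(=O)–N– linkage → amide (the N is not an amine).
–C(=O)–N– linkage → amide (the N is not an amine).
pendant –COCH3: carbonyl C bonded to two carbons → ketone.
pendant –OC(=O)CH3: an acyloxy group → ester.
terminal –CHO: carbonyl C bonded to H and C → aldehyde.
Aldehyde appears at: CH(CHO), CHO → 2.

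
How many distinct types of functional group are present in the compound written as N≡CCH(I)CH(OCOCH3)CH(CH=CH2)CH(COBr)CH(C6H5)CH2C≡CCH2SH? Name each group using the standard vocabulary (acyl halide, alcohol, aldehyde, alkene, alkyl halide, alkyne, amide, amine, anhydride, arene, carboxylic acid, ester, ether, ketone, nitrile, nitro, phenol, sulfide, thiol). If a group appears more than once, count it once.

8

N≡C–: carbon triple-bonded to nitrogen → nitrile.
halogen on an sp³ carbon → alkyl halide.
pendant –OC(=O)CH3: an acyloxy group → ester.
pendant –CH=CH2: C=C double bond → alkene.
pendant –C(=O)X: carbonyl C bonded to C and halogen → acyl halide.
pendant –C6H5: benzene ring → arene.
C≡C triple bond → alkyne.
–SH on an sp³ carbon → thiol.
Distinct types present: acyl halide, alkene, alkyl halide, alkyne, arene, ester, nitrile, thiol.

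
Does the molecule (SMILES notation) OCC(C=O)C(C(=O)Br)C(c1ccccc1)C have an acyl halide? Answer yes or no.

Working along the chain:
  HOCH2: HO– on an sp³ carbon → alcohol.
  CH(CHO): pendant –CHO: carbonyl C bonded to C and H → aldehyde.
  CH(COBr): pendant –C(=O)X: carbonyl C bonded to C and halogen → acyl halide.
  CH(C6H5): pendant –C6H5: benzene ring → arene.
The CH(COBr) segment supplies the acyl halide: pendant –C(=O)X: carbonyl C bonded to C and halogen → acyl halide.

yes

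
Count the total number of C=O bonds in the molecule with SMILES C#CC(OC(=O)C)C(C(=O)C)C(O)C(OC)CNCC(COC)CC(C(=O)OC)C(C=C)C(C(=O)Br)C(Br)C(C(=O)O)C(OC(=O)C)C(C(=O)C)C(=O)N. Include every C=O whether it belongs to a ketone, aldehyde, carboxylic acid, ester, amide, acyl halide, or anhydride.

CH(OCOCH3): ester, 1 C=O (running total 1).
CH(COCH3): ketone, 1 C=O (running total 2).
CH(COOCH3): ester, 1 C=O (running total 3).
CH(COBr): acyl halide, 1 C=O (running total 4).
CH(COOH): carboxylic acid, 1 C=O (running total 5).
CH(OCOCH3): ester, 1 C=O (running total 6).
CH(COCH3): ketone, 1 C=O (running total 7).
CONH2: amide, 1 C=O (running total 8).

8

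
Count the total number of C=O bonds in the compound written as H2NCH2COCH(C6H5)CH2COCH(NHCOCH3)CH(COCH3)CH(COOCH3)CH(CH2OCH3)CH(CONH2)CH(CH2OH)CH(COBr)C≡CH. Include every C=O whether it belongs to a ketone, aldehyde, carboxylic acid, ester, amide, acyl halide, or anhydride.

CO: ketone, 1 C=O (running total 1).
CO: ketone, 1 C=O (running total 2).
CH(NHCOCH3): amide, 1 C=O (running total 3).
CH(COCH3): ketone, 1 C=O (running total 4).
CH(COOCH3): ester, 1 C=O (running total 5).
CH(CONH2): amide, 1 C=O (running total 6).
CH(COBr): acyl halide, 1 C=O (running total 7).

7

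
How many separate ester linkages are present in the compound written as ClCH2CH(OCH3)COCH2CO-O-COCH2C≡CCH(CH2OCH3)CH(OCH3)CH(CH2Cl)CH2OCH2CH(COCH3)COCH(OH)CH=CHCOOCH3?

1

halogen on an sp³ carbon → alkyl halide.
pendant –OCH3: C–O–C with sp³ C, no adjacent C=O → ether.
–C(=O)– with carbon on both sides → ketone.
two acyl groups sharing one oxygen, –C(=O)–O–C(=O)– → anhydride.
C≡C triple bond → alkyne.
pendant –CH2OCH3: C–O–C linkage → ether.
pendant –OCH3: C–O–C with sp³ C, no adjacent C=O → ether.
pendant –CH2X: halogen on sp³ carbon → alkyl halide.
C–O–C with sp³ carbons on both sides and no adjacent C=O → ether.
pendant –COCH3: carbonyl C bonded to two carbons → ketone.
–C(=O)– with carbon on both sides → ketone.
–OH on an sp³ carbon → alcohol (secondary).
C=C double bond → alkene.
–C(=O)OCH3: carbonyl C bonded to C and to –OCH3 → ester (not ketone + ether).
Ester appears at: COOCH3 → 1.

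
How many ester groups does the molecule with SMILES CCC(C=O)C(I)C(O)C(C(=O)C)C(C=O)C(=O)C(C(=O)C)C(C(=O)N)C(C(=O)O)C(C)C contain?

Working along the chain:
  CH(CHO): pendant –CHO: carbonyl C bonded to C and H → aldehyde.
  CH(I): halogen on an sp³ carbon → alkyl halide.
  CH(OH): –OH on an sp³ carbon → alcohol (secondary).
  CH(COCH3): pendant –COCH3: carbonyl C bonded to two carbons → ketone.
  CH(CHO): pendant –CHO: carbonyl C bonded to C and H → aldehyde.
  CO: –C(=O)– with carbon on both sides → ketone.
  CH(COCH3): pendant –COCH3: carbonyl C bonded to two carbons → ketone.
  CH(CONH2): pendant –CONH2: carbonyl C bonded to C and N → amide.
  CH(COOH): pendant –COOH: carbonyl C bonded to C and –OH → carboxylic acid.
No segment is a ester: CH(COCH3) is ketone, not ester; CO is ketone, not ester; CH(COCH3) is ketone, not ester. → 0.

0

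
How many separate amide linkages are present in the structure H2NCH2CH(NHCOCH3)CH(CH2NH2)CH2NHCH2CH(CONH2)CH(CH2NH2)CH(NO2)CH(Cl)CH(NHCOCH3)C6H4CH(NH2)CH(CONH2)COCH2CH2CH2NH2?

4

–NH2 on an sp³ carbon with no adjacent C=O → amine.
pendant –NHC(=O)CH3: N bonded to a carbonyl → amide (not amine).
pendant –CH2NH2: N on sp³ C, no adjacent C=O → amine.
C–N–C with sp³ carbons and no adjacent C=O → amine (secondary).
pendant –CONH2: carbonyl C bonded to C and N → amide.
pendant –CH2NH2: N on sp³ C, no adjacent C=O → amine.
–NO2 on an sp³ carbon → nitro (the N=O is not a carbonyl).
halogen on an sp³ carbon → alkyl halide.
pendant –NHC(=O)CH3: N bonded to a carbonyl → amide (not amine).
para-disubstituted benzene ring → arene.
–NH2 on an sp³ carbon with no adjacent C=O → amine.
pendant –CONH2: carbonyl C bonded to C and N → amide.
–C(=O)– with carbon on both sides → ketone.
–NH2 on an sp³ carbon with no adjacent C=O → amine.
Amide appears at: CH(NHCOCH3), CH(CONH2), CH(NHCOCH3), CH(CONH2) → 4.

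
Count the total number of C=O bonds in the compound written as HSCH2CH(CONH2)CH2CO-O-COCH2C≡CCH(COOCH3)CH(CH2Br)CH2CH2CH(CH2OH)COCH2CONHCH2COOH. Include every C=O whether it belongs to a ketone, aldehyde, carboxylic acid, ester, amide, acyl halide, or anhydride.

CH(CONH2): amide, 1 C=O (running total 1).
CH2CO-O-COCH2: anhydride, 2 C=O (running total 3).
CH(COOCH3): ester, 1 C=O (running total 4).
CO: ketone, 1 C=O (running total 5).
CH2CONHCH2: amide, 1 C=O (running total 6).
COOH: carboxylic acid, 1 C=O (running total 7).

7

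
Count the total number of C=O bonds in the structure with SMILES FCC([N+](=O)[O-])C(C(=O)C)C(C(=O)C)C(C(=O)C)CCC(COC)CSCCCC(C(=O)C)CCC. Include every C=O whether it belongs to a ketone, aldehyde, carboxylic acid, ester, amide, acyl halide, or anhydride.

4

CH(COCH3): ketone, 1 C=O (running total 1).
CH(COCH3): ketone, 1 C=O (running total 2).
CH(COCH3): ketone, 1 C=O (running total 3).
CH(COCH3): ketone, 1 C=O (running total 4).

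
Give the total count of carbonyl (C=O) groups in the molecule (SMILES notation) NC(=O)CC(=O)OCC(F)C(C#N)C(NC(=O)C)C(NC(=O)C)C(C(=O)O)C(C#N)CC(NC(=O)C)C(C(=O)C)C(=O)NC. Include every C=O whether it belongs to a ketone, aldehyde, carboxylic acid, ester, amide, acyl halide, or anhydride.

H2NCO: amide, 1 C=O (running total 1).
CH2COOCH2: ester, 1 C=O (running total 2).
CH(NHCOCH3): amide, 1 C=O (running total 3).
CH(NHCOCH3): amide, 1 C=O (running total 4).
CH(COOH): carboxylic acid, 1 C=O (running total 5).
CH(NHCOCH3): amide, 1 C=O (running total 6).
CH(COCH3): ketone, 1 C=O (running total 7).
CONHCH3: amide, 1 C=O (running total 8).

8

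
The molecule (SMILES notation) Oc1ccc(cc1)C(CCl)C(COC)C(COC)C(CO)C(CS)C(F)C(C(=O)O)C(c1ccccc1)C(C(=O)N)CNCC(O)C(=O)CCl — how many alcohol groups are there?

2

–OH attached directly to an aromatic ring → phenol (not alcohol); the ring itself is an arene.
pendant –CH2X: halogen on sp³ carbon → alkyl halide.
pendant –CH2OCH3: C–O–C linkage → ether.
pendant –CH2OCH3: C–O–C linkage → ether.
pendant –CH2OH on an sp³ backbone C → alcohol.
pendant –CH2SH → thiol.
halogen on an sp³ carbon → alkyl halide.
pendant –COOH: carbonyl C bonded to C and –OH → carboxylic acid.
pendant –C6H5: benzene ring → arene.
pendant –CONH2: carbonyl C bonded to C and N → amide.
C–N–C with sp³ carbons and no adjacent C=O → amine (secondary).
–OH on an sp³ carbon → alcohol (secondary).
–C(=O)– with carbon on both sides → ketone.
halogen on an sp³ carbon → alkyl halide.
Alcohol appears at: CH(CH2OH), CH(OH) → 2.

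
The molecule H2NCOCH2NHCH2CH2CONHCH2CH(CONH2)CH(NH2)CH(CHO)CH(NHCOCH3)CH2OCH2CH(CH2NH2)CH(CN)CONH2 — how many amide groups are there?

Taking each segment in turn:
  H2NCO: –C(=O)NH2: carbonyl C bonded to C and to N → amide (the N is not a separate amine).
  CH2NHCH2: C–N–C with sp³ carbons and no adjacent C=O → amine (secondary).
  CH2CONHCH2: –C(=O)–N– linkage → amide (the N is not an amine).
  CH(CONH2): pendant –CONH2: carbonyl C bonded to C and N → amide.
  CH(NH2): –NH2 on an sp³ carbon with no adjacent C=O → amine.
  CH(CHO): pendant –CHO: carbonyl C bonded to C and H → aldehyde.
  CH(NHCOCH3): pendant –NHC(=O)CH3: N bonded to a carbonyl → amide (not amine).
  CH2OCH2: C–O–C with sp³ carbons on both sides and no adjacent C=O → ether.
  CH(CH2NH2): pendant –CH2NH2: N on sp³ C, no adjacent C=O → amine.
  CH(CN): pendant –C≡N: nitrile.
  CONH2: –C(=O)NH2: carbonyl C bonded to C and to N → amide (the N is not a separate amine).
Amide appears at: H2NCO, CH2CONHCH2, CH(CONH2), CH(NHCOCH3), CONH2 → 5.

5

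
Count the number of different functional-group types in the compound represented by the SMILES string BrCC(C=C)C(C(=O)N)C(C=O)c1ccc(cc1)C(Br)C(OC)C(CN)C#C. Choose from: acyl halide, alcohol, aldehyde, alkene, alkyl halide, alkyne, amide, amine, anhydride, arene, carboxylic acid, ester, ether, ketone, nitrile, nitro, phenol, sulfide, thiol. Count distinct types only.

halogen on an sp³ carbon → alkyl halide.
pendant –CH=CH2: C=C double bond → alkene.
pendant –CONH2: carbonyl C bonded to C and N → amide.
pendant –CHO: carbonyl C bonded to C and H → aldehyde.
para-disubstituted benzene ring → arene.
halogen on an sp³ carbon → alkyl halide.
pendant –OCH3: C–O–C with sp³ C, no adjacent C=O → ether.
pendant –CH2NH2: N on sp³ C, no adjacent C=O → amine.
C≡C triple bond → alkyne.
Distinct types present: aldehyde, alkene, alkyl halide, alkyne, amide, amine, arene, ether.

8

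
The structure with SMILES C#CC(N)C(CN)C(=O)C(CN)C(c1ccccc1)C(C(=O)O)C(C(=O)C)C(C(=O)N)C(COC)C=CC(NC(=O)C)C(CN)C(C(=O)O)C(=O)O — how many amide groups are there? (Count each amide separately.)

2

C≡C triple bond → alkyne.
–NH2 on an sp³ carbon with no adjacent C=O → amine.
pendant –CH2NH2: N on sp³ C, no adjacent C=O → amine.
–C(=O)– with carbon on both sides → ketone.
pendant –CH2NH2: N on sp³ C, no adjacent C=O → amine.
pendant –C6H5: benzene ring → arene.
pendant –COOH: carbonyl C bonded to C and –OH → carboxylic acid.
pendant –COCH3: carbonyl C bonded to two carbons → ketone.
pendant –CONH2: carbonyl C bonded to C and N → amide.
pendant –CH2OCH3: C–O–C linkage → ether.
C=C double bond → alkene.
pendant –NHC(=O)CH3: N bonded to a carbonyl → amide (not amine).
pendant –CH2NH2: N on sp³ C, no adjacent C=O → amine.
pendant –COOH: carbonyl C bonded to C and –OH → carboxylic acid.
–COOH: carbonyl C bonded to –OH and C → carboxylic acid (the –OH is not a separate alcohol).
Amide appears at: CH(CONH2), CH(NHCOCH3) → 2.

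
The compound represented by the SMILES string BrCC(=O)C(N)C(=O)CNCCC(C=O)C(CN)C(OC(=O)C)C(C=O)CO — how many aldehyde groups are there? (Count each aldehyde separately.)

2

Reading the structure from left to right:
  BrCH2: halogen on an sp³ carbon → alkyl halide.
  CO: –C(=O)– with carbon on both sides → ketone.
  CH(NH2): –NH2 on an sp³ carbon with no adjacent C=O → amine.
  CO: –C(=O)– with carbon on both sides → ketone.
  CH2NHCH2: C–N–C with sp³ carbons and no adjacent C=O → amine (secondary).
  CH(CHO): pendant –CHO: carbonyl C bonded to C and H → aldehyde.
  CH(CH2NH2): pendant –CH2NH2: N on sp³ C, no adjacent C=O → amine.
  CH(OCOCH3): pendant –OC(=O)CH3: an acyloxy group → ester.
  CH(CHO): pendant –CHO: carbonyl C bonded to C and H → aldehyde.
  CH2OH: –OH on an sp³ carbon → alcohol.
Aldehyde appears at: CH(CHO), CH(CHO) → 2.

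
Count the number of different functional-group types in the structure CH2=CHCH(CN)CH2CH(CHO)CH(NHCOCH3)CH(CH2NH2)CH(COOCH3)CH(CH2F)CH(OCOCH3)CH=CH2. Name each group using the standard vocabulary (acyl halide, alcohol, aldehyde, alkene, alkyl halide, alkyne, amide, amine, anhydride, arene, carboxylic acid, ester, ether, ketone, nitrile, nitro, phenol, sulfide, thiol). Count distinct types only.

Reading the structure from left to right:
  CH2=CH: C=C double bond → alkene.
  CH(CN): pendant –C≡N: nitrile.
  CH(CHO): pendant –CHO: carbonyl C bonded to C and H → aldehyde.
  CH(NHCOCH3): pendant –NHC(=O)CH3: N bonded to a carbonyl → amide (not amine).
  CH(CH2NH2): pendant –CH2NH2: N on sp³ C, no adjacent C=O → amine.
  CH(COOCH3): pendant –COOCH3: carbonyl C bonded to C and –OCH3 → ester.
  CH(CH2F): pendant –CH2X: halogen on sp³ carbon → alkyl halide.
  CH(OCOCH3): pendant –OC(=O)CH3: an acyloxy group → ester.
  CH=CH2: C=C double bond → alkene.
Distinct types present: aldehyde, alkene, alkyl halide, amide, amine, ester, nitrile.

7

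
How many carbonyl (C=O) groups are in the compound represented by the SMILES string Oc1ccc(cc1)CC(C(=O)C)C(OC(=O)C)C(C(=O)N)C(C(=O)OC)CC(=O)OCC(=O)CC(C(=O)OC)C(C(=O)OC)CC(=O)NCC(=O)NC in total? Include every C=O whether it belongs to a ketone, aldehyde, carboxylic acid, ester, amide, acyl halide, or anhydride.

CH(COCH3): ketone, 1 C=O (running total 1).
CH(OCOCH3): ester, 1 C=O (running total 2).
CH(CONH2): amide, 1 C=O (running total 3).
CH(COOCH3): ester, 1 C=O (running total 4).
CH2COOCH2: ester, 1 C=O (running total 5).
CO: ketone, 1 C=O (running total 6).
CH(COOCH3): ester, 1 C=O (running total 7).
CH(COOCH3): ester, 1 C=O (running total 8).
CH2CONHCH2: amide, 1 C=O (running total 9).
CONHCH3: amide, 1 C=O (running total 10).

10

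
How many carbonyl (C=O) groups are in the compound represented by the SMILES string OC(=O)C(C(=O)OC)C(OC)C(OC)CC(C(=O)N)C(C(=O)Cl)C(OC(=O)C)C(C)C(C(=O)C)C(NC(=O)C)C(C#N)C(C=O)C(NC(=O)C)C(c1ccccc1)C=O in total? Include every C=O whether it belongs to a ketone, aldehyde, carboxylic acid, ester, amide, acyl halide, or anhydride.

10

HOOC: carboxylic acid, 1 C=O (running total 1).
CH(COOCH3): ester, 1 C=O (running total 2).
CH(CONH2): amide, 1 C=O (running total 3).
CH(COCl): acyl halide, 1 C=O (running total 4).
CH(OCOCH3): ester, 1 C=O (running total 5).
CH(COCH3): ketone, 1 C=O (running total 6).
CH(NHCOCH3): amide, 1 C=O (running total 7).
CH(CHO): aldehyde, 1 C=O (running total 8).
CH(NHCOCH3): amide, 1 C=O (running total 9).
CHO: aldehyde, 1 C=O (running total 10).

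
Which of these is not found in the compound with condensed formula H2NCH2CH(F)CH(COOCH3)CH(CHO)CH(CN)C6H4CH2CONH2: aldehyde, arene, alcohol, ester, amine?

alcohol

arene: present (C6H4 — para-disubstituted benzene ring → arene).
ester: present (CH(COOCH3) — pendant –COOCH3: carbonyl C bonded to C and –OCH3 → ester).
amine: present (H2NCH2 — –NH2 on an sp³ carbon with no adjacent C=O → amine).
aldehyde: present (CH(CHO) — pendant –CHO: carbonyl C bonded to C and H → aldehyde).
alcohol: no segment matches this pattern.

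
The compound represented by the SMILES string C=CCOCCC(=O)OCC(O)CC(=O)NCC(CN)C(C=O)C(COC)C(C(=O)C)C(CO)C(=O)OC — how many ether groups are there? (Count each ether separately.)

2

Taking each segment in turn:
  CH2=CH: C=C double bond → alkene.
  CH2OCH2: C–O–C with sp³ carbons on both sides and no adjacent C=O → ether.
  CH2COOCH2: –C(=O)–O–C with C on the carbonyl side → ester.
  CH(OH): –OH on an sp³ carbon → alcohol (secondary).
  CH2CONHCH2: –C(=O)–N– linkage → amide (the N is not an amine).
  CH(CH2NH2): pendant –CH2NH2: N on sp³ C, no adjacent C=O → amine.
  CH(CHO): pendant –CHO: carbonyl C bonded to C and H → aldehyde.
  CH(CH2OCH3): pendant –CH2OCH3: C–O–C linkage → ether.
  CH(COCH3): pendant –COCH3: carbonyl C bonded to two carbons → ketone.
  CH(CH2OH): pendant –CH2OH on an sp³ backbone C → alcohol.
  COOCH3: –C(=O)OCH3: carbonyl C bonded to C and to –OCH3 → ester (not ketone + ether).
Ether appears at: CH2OCH2, CH(CH2OCH3) → 2.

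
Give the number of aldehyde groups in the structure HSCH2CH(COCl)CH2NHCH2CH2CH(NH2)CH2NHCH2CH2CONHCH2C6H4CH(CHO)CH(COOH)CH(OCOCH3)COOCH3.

Reading the structure from left to right:
  HSCH2: –SH on an sp³ carbon → thiol.
  CH(COCl): pendant –C(=O)X: carbonyl C bonded to C and halogen → acyl halide.
  CH2NHCH2: C–N–C with sp³ carbons and no adjacent C=O → amine (secondary).
  CH(NH2): –NH2 on an sp³ carbon with no adjacent C=O → amine.
  CH2NHCH2: C–N–C with sp³ carbons and no adjacent C=O → amine (secondary).
  CH2CONHCH2: –C(=O)–N– linkage → amide (the N is not an amine).
  C6H4: para-disubstituted benzene ring → arene.
  CH(CHO): pendant –CHO: carbonyl C bonded to C and H → aldehyde.
  CH(COOH): pendant –COOH: carbonyl C bonded to C and –OH → carboxylic acid.
  CH(OCOCH3): pendant –OC(=O)CH3: an acyloxy group → ester.
  COOCH3: –C(=O)OCH3: carbonyl C bonded to C and to –OCH3 → ester (not ketone + ether).
Aldehyde appears at: CH(CHO) → 1.

1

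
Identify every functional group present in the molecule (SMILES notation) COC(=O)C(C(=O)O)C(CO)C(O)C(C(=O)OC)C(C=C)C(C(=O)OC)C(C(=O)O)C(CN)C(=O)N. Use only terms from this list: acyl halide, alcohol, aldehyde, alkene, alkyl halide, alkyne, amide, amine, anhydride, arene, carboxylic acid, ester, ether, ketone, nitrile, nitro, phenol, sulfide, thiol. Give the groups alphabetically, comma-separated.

Reading the structure from left to right:
  CH3OOC: CH3O–C(=O)–: carbonyl C bonded to C and to –OCH3 → ester (not ketone + ether).
  CH(COOH): pendant –COOH: carbonyl C bonded to C and –OH → carboxylic acid.
  CH(CH2OH): pendant –CH2OH on an sp³ backbone C → alcohol.
  CH(OH): –OH on an sp³ carbon → alcohol (secondary).
  CH(COOCH3): pendant –COOCH3: carbonyl C bonded to C and –OCH3 → ester.
  CH(CH=CH2): pendant –CH=CH2: C=C double bond → alkene.
  CH(COOCH3): pendant –COOCH3: carbonyl C bonded to C and –OCH3 → ester.
  CH(COOH): pendant –COOH: carbonyl C bonded to C and –OH → carboxylic acid.
  CH(CH2NH2): pendant –CH2NH2: N on sp³ C, no adjacent C=O → amine.
  CONH2: –C(=O)NH2: carbonyl C bonded to C and to N → amide (the N is not a separate amine).

alcohol, alkene, amide, amine, carboxylic acid, ester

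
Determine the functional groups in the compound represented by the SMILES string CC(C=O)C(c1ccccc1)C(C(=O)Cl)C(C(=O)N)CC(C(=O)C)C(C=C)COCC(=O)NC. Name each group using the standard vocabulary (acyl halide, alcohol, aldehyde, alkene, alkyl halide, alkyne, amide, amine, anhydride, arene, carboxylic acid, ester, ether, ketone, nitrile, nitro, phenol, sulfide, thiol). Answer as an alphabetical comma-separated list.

acyl halide, aldehyde, alkene, amide, arene, ether, ketone

pendant –CHO: carbonyl C bonded to C and H → aldehyde.
pendant –C6H5: benzene ring → arene.
pendant –C(=O)X: carbonyl C bonded to C and halogen → acyl halide.
pendant –CONH2: carbonyl C bonded to C and N → amide.
pendant –COCH3: carbonyl C bonded to two carbons → ketone.
pendant –CH=CH2: C=C double bond → alkene.
C–O–C with sp³ carbons on both sides and no adjacent C=O → ether.
–C(=O)NHCH3: carbonyl C bonded to C and to N → amide (the N is not an amine).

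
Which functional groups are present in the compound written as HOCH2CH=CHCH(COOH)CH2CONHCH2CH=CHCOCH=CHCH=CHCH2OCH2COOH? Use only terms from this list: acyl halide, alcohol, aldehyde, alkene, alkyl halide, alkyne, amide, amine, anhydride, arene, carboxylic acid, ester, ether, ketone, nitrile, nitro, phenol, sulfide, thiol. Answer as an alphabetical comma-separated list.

Reading the structure from left to right:
  HOCH2: HO– on an sp³ carbon → alcohol.
  CH=CH: C=C double bond → alkene.
  CH(COOH): pendant –COOH: carbonyl C bonded to C and –OH → carboxylic acid.
  CH2CONHCH2: –C(=O)–N– linkage → amide (the N is not an amine).
  CH=CH: C=C double bond → alkene.
  CO: –C(=O)– with carbon on both sides → ketone.
  CH=CH: C=C double bond → alkene.
  CH=CH: C=C double bond → alkene.
  CH2OCH2: C–O–C with sp³ carbons on both sides and no adjacent C=O → ether.
  COOH: –COOH: carbonyl C bonded to –OH and C → carboxylic acid (the –OH is not a separate alcohol).

alcohol, alkene, amide, carboxylic acid, ether, ketone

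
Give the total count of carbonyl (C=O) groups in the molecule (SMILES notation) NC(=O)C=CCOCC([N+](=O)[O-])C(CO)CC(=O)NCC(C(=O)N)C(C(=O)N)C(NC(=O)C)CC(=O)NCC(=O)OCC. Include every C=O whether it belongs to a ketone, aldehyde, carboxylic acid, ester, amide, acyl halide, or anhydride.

7

H2NCO: amide, 1 C=O (running total 1).
CH2CONHCH2: amide, 1 C=O (running total 2).
CH(CONH2): amide, 1 C=O (running total 3).
CH(CONH2): amide, 1 C=O (running total 4).
CH(NHCOCH3): amide, 1 C=O (running total 5).
CH2CONHCH2: amide, 1 C=O (running total 6).
COOCH2CH3: ester, 1 C=O (running total 7).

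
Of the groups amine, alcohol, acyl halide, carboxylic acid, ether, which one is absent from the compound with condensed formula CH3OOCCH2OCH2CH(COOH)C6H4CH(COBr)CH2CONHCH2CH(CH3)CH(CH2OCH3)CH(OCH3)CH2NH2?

ether: present (CH2OCH2 — C–O–C with sp³ carbons on both sides and no adjacent C=O → ether).
acyl halide: present (CH(COBr) — pendant –C(=O)X: carbonyl C bonded to C and halogen → acyl halide).
amine: present (CH2NH2 — –NH2 on an sp³ carbon with no adjacent C=O → amine).
carboxylic acid: present (CH(COOH) — pendant –COOH: carbonyl C bonded to C and –OH → carboxylic acid).
alcohol: absent. In CH(COOH), the –OH sits on a carbonyl carbon, making it part of a carboxylic acid, not an alcohol.

alcohol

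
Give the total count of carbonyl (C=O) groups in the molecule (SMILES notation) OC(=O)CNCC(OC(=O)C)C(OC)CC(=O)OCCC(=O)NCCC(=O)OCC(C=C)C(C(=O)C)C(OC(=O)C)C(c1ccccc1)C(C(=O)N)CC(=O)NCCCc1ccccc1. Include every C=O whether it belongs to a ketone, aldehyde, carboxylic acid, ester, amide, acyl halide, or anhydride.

9

HOOC: carboxylic acid, 1 C=O (running total 1).
CH(OCOCH3): ester, 1 C=O (running total 2).
CH2COOCH2: ester, 1 C=O (running total 3).
CH2CONHCH2: amide, 1 C=O (running total 4).
CH2COOCH2: ester, 1 C=O (running total 5).
CH(COCH3): ketone, 1 C=O (running total 6).
CH(OCOCH3): ester, 1 C=O (running total 7).
CH(CONH2): amide, 1 C=O (running total 8).
CH2CONHCH2: amide, 1 C=O (running total 9).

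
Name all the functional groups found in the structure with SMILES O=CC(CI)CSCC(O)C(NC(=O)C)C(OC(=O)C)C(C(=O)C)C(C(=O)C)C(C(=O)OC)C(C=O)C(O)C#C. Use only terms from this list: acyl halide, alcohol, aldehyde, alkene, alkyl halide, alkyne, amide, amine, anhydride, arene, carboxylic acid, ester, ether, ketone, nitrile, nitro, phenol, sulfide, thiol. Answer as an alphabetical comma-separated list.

Reading the structure from left to right:
  OHC: terminal –CHO: carbonyl C bonded to H and C → aldehyde.
  CH(CH2I): pendant –CH2X: halogen on sp³ carbon → alkyl halide.
  CH2SCH2: C–S–C linkage → sulfide (thioether).
  CH(OH): –OH on an sp³ carbon → alcohol (secondary).
  CH(NHCOCH3): pendant –NHC(=O)CH3: N bonded to a carbonyl → amide (not amine).
  CH(OCOCH3): pendant –OC(=O)CH3: an acyloxy group → ester.
  CH(COCH3): pendant –COCH3: carbonyl C bonded to two carbons → ketone.
  CH(COCH3): pendant –COCH3: carbonyl C bonded to two carbons → ketone.
  CH(COOCH3): pendant –COOCH3: carbonyl C bonded to C and –OCH3 → ester.
  CH(CHO): pendant –CHO: carbonyl C bonded to C and H → aldehyde.
  CH(OH): –OH on an sp³ carbon → alcohol (secondary).
  C≡CH: C≡C triple bond → alkyne.

alcohol, aldehyde, alkyl halide, alkyne, amide, ester, ketone, sulfide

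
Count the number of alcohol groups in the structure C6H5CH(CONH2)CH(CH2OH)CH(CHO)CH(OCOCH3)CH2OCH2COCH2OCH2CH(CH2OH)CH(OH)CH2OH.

Reading the structure from left to right:
  C6H5: C6H5– phenyl ring → arene.
  CH(CONH2): pendant –CONH2: carbonyl C bonded to C and N → amide.
  CH(CH2OH): pendant –CH2OH on an sp³ backbone C → alcohol.
  CH(CHO): pendant –CHO: carbonyl C bonded to C and H → aldehyde.
  CH(OCOCH3): pendant –OC(=O)CH3: an acyloxy group → ester.
  CH2OCH2: C–O–C with sp³ carbons on both sides and no adjacent C=O → ether.
  CO: –C(=O)– with carbon on both sides → ketone.
  CH2OCH2: C–O–C with sp³ carbons on both sides and no adjacent C=O → ether.
  CH(CH2OH): pendant –CH2OH on an sp³ backbone C → alcohol.
  CH(OH): –OH on an sp³ carbon → alcohol (secondary).
  CH2OH: –OH on an sp³ carbon → alcohol.
Alcohol appears at: CH(CH2OH), CH(CH2OH), CH(OH), CH2OH → 4.

4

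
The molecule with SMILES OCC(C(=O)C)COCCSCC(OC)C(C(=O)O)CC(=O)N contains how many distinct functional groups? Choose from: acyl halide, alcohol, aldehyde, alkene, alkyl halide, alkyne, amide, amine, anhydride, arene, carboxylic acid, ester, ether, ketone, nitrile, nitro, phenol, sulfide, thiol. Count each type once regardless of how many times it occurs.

6

HO– on an sp³ carbon → alcohol.
pendant –COCH3: carbonyl C bonded to two carbons → ketone.
C–O–C with sp³ carbons on both sides and no adjacent C=O → ether.
C–S–C linkage → sulfide (thioether).
pendant –OCH3: C–O–C with sp³ C, no adjacent C=O → ether.
pendant –COOH: carbonyl C bonded to C and –OH → carboxylic acid.
–C(=O)NH2: carbonyl C bonded to C and to N → amide (the N is not a separate amine).
Distinct types present: alcohol, amide, carboxylic acid, ether, ketone, sulfide.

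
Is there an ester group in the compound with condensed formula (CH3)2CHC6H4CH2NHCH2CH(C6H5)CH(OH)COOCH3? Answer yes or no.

para-disubstituted benzene ring → arene.
C–N–C with sp³ carbons and no adjacent C=O → amine (secondary).
pendant –C6H5: benzene ring → arene.
–OH on an sp³ carbon → alcohol (secondary).
–C(=O)OCH3: carbonyl C bonded to C and to –OCH3 → ester (not ketone + ether).
The COOCH3 segment supplies the ester: –C(=O)OCH3: carbonyl C bonded to C and to –OCH3 → ester (not ketone + ether).

yes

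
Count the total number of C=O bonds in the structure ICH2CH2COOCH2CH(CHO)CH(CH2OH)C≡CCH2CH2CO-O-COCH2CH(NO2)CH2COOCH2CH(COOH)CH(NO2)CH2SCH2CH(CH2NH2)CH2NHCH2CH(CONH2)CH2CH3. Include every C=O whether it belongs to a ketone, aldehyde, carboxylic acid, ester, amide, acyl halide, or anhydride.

7

CH2COOCH2: ester, 1 C=O (running total 1).
CH(CHO): aldehyde, 1 C=O (running total 2).
CH2CO-O-COCH2: anhydride, 2 C=O (running total 4).
CH2COOCH2: ester, 1 C=O (running total 5).
CH(COOH): carboxylic acid, 1 C=O (running total 6).
CH(CONH2): amide, 1 C=O (running total 7).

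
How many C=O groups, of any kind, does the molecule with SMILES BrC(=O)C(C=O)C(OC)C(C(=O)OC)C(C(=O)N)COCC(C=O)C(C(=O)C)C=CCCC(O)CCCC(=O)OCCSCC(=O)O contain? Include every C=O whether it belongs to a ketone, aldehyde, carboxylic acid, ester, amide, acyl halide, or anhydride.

BrCO: acyl halide, 1 C=O (running total 1).
CH(CHO): aldehyde, 1 C=O (running total 2).
CH(COOCH3): ester, 1 C=O (running total 3).
CH(CONH2): amide, 1 C=O (running total 4).
CH(CHO): aldehyde, 1 C=O (running total 5).
CH(COCH3): ketone, 1 C=O (running total 6).
CH2COOCH2: ester, 1 C=O (running total 7).
COOH: carboxylic acid, 1 C=O (running total 8).

8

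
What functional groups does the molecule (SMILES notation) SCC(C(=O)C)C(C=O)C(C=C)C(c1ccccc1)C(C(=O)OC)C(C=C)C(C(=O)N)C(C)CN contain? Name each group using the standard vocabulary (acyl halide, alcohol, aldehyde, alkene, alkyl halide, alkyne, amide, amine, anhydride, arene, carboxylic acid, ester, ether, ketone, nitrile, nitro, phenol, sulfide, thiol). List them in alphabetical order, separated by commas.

aldehyde, alkene, amide, amine, arene, ester, ketone, thiol

Reading the structure from left to right:
  HSCH2: –SH on an sp³ carbon → thiol.
  CH(COCH3): pendant –COCH3: carbonyl C bonded to two carbons → ketone.
  CH(CHO): pendant –CHO: carbonyl C bonded to C and H → aldehyde.
  CH(CH=CH2): pendant –CH=CH2: C=C double bond → alkene.
  CH(C6H5): pendant –C6H5: benzene ring → arene.
  CH(COOCH3): pendant –COOCH3: carbonyl C bonded to C and –OCH3 → ester.
  CH(CH=CH2): pendant –CH=CH2: C=C double bond → alkene.
  CH(CONH2): pendant –CONH2: carbonyl C bonded to C and N → amide.
  CH2NH2: –NH2 on an sp³ carbon with no adjacent C=O → amine.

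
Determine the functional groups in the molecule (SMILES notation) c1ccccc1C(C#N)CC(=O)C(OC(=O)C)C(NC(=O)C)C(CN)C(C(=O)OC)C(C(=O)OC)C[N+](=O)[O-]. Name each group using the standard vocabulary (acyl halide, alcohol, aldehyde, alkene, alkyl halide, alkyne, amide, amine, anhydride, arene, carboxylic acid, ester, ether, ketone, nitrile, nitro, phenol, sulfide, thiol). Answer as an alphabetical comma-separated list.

Working along the chain:
  C6H5: C6H5– phenyl ring → arene.
  CH(CN): pendant –C≡N: nitrile.
  CO: –C(=O)– with carbon on both sides → ketone.
  CH(OCOCH3): pendant –OC(=O)CH3: an acyloxy group → ester.
  CH(NHCOCH3): pendant –NHC(=O)CH3: N bonded to a carbonyl → amide (not amine).
  CH(CH2NH2): pendant –CH2NH2: N on sp³ C, no adjacent C=O → amine.
  CH(COOCH3): pendant –COOCH3: carbonyl C bonded to C and –OCH3 → ester.
  CH(COOCH3): pendant –COOCH3: carbonyl C bonded to C and –OCH3 → ester.
  CH2NO2: –NO2 on carbon → nitro group.

amide, amine, arene, ester, ketone, nitrile, nitro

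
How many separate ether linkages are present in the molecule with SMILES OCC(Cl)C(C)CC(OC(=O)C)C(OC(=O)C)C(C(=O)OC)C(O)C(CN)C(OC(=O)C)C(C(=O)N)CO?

0

HO– on an sp³ carbon → alcohol.
halogen on an sp³ carbon → alkyl halide.
pendant –OC(=O)CH3: an acyloxy group → ester.
pendant –OC(=O)CH3: an acyloxy group → ester.
pendant –COOCH3: carbonyl C bonded to C and –OCH3 → ester.
–OH on an sp³ carbon → alcohol (secondary).
pendant –CH2NH2: N on sp³ C, no adjacent C=O → amine.
pendant –OC(=O)CH3: an acyloxy group → ester.
pendant –CONH2: carbonyl C bonded to C and N → amide.
–OH on an sp³ carbon → alcohol.
No segment is a ether: HOCH2 is alcohol, not ether; CH(OCOCH3) is ester, not ether; CH(OCOCH3) is ester, not ether. → 0.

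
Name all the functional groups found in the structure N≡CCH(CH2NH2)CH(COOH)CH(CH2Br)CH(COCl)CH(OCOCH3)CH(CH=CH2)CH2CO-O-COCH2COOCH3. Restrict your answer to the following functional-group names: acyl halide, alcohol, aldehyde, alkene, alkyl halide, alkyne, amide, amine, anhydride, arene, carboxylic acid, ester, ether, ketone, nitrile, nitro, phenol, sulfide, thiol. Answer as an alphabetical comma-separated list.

acyl halide, alkene, alkyl halide, amine, anhydride, carboxylic acid, ester, nitrile

N≡C–: carbon triple-bonded to nitrogen → nitrile.
pendant –CH2NH2: N on sp³ C, no adjacent C=O → amine.
pendant –COOH: carbonyl C bonded to C and –OH → carboxylic acid.
pendant –CH2X: halogen on sp³ carbon → alkyl halide.
pendant –C(=O)X: carbonyl C bonded to C and halogen → acyl halide.
pendant –OC(=O)CH3: an acyloxy group → ester.
pendant –CH=CH2: C=C double bond → alkene.
two acyl groups sharing one oxygen, –C(=O)–O–C(=O)– → anhydride.
–C(=O)OCH3: carbonyl C bonded to C and to –OCH3 → ester (not ketone + ether).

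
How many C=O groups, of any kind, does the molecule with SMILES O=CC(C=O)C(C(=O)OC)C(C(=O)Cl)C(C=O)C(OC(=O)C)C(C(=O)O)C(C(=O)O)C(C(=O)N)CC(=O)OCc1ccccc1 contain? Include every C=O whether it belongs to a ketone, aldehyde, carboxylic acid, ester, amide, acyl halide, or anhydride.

10

OHC: aldehyde, 1 C=O (running total 1).
CH(CHO): aldehyde, 1 C=O (running total 2).
CH(COOCH3): ester, 1 C=O (running total 3).
CH(COCl): acyl halide, 1 C=O (running total 4).
CH(CHO): aldehyde, 1 C=O (running total 5).
CH(OCOCH3): ester, 1 C=O (running total 6).
CH(COOH): carboxylic acid, 1 C=O (running total 7).
CH(COOH): carboxylic acid, 1 C=O (running total 8).
CH(CONH2): amide, 1 C=O (running total 9).
CH2COOCH2: ester, 1 C=O (running total 10).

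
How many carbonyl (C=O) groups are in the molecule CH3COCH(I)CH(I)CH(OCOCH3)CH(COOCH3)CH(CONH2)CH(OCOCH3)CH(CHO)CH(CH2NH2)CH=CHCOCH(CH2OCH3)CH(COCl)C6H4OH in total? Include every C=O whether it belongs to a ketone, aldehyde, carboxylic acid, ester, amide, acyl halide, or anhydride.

CO: ketone, 1 C=O (running total 1).
CH(OCOCH3): ester, 1 C=O (running total 2).
CH(COOCH3): ester, 1 C=O (running total 3).
CH(CONH2): amide, 1 C=O (running total 4).
CH(OCOCH3): ester, 1 C=O (running total 5).
CH(CHO): aldehyde, 1 C=O (running total 6).
CO: ketone, 1 C=O (running total 7).
CH(COCl): acyl halide, 1 C=O (running total 8).

8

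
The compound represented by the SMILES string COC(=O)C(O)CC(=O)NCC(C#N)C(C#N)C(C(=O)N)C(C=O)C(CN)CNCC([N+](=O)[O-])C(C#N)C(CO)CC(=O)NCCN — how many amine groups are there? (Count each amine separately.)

3

Working along the chain:
  CH3OOC: CH3O–C(=O)–: carbonyl C bonded to C and to –OCH3 → ester (not ketone + ether).
  CH(OH): –OH on an sp³ carbon → alcohol (secondary).
  CH2CONHCH2: –C(=O)–N– linkage → amide (the N is not an amine).
  CH(CN): pendant –C≡N: nitrile.
  CH(CN): pendant –C≡N: nitrile.
  CH(CONH2): pendant –CONH2: carbonyl C bonded to C and N → amide.
  CH(CHO): pendant –CHO: carbonyl C bonded to C and H → aldehyde.
  CH(CH2NH2): pendant –CH2NH2: N on sp³ C, no adjacent C=O → amine.
  CH2NHCH2: C–N–C with sp³ carbons and no adjacent C=O → amine (secondary).
  CH(NO2): –NO2 on an sp³ carbon → nitro (the N=O is not a carbonyl).
  CH(CN): pendant –C≡N: nitrile.
  CH(CH2OH): pendant –CH2OH on an sp³ backbone C → alcohol.
  CH2CONHCH2: –C(=O)–N– linkage → amide (the N is not an amine).
  CH2NH2: –NH2 on an sp³ carbon with no adjacent C=O → amine.
Amine appears at: CH(CH2NH2), CH2NHCH2, CH2NH2 → 3.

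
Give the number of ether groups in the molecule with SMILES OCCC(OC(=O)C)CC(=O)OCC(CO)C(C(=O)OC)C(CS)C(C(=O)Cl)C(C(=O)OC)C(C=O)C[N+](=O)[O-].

0

Reading the structure from left to right:
  HOCH2: HO– on an sp³ carbon → alcohol.
  CH(OCOCH3): pendant –OC(=O)CH3: an acyloxy group → ester.
  CH2COOCH2: –C(=O)–O–C with C on the carbonyl side → ester.
  CH(CH2OH): pendant –CH2OH on an sp³ backbone C → alcohol.
  CH(COOCH3): pendant –COOCH3: carbonyl C bonded to C and –OCH3 → ester.
  CH(CH2SH): pendant –CH2SH → thiol.
  CH(COCl): pendant –C(=O)X: carbonyl C bonded to C and halogen → acyl halide.
  CH(COOCH3): pendant –COOCH3: carbonyl C bonded to C and –OCH3 → ester.
  CH(CHO): pendant –CHO: carbonyl C bonded to C and H → aldehyde.
  CH2NO2: –NO2 on carbon → nitro group.
No segment is a ether: HOCH2 is alcohol, not ether; CH(OCOCH3) is ester, not ether; CH2COOCH2 is ester, not ether. → 0.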